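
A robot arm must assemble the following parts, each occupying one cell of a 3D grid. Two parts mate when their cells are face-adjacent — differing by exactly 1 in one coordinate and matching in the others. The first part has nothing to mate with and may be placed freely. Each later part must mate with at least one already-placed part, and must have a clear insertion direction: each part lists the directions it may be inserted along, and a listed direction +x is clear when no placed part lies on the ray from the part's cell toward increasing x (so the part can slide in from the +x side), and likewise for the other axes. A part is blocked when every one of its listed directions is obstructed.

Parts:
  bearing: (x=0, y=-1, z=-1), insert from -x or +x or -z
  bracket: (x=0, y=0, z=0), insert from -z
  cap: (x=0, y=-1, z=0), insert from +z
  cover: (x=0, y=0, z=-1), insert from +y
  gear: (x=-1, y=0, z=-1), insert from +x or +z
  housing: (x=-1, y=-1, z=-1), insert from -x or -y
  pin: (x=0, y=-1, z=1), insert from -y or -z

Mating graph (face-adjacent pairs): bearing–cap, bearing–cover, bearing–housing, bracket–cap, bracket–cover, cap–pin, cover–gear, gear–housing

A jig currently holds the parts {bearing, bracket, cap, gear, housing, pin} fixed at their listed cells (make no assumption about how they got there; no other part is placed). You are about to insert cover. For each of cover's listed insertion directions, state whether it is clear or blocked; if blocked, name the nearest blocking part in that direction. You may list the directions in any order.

+y: ray from cover(0, 0, -1) has no placed part ⇒ clear

+y: clear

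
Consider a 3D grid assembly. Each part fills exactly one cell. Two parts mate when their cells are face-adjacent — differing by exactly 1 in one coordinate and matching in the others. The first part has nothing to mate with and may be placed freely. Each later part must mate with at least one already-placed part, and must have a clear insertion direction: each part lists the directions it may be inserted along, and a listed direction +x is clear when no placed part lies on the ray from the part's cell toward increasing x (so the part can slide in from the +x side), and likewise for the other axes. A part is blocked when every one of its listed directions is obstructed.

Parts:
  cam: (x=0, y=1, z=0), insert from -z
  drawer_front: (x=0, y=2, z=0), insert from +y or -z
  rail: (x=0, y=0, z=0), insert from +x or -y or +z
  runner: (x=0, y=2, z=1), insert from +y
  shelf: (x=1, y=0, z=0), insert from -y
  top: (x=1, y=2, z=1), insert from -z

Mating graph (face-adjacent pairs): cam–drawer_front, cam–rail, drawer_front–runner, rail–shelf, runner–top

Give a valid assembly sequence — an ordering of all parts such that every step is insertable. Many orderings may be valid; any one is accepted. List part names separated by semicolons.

shelf; rail; cam; drawer_front; runner; top

1. shelf@(1, 0, 0) [-y clear] — {shelf}
2. rail@(0, 0, 0) [-y clear] — {rail, shelf}
3. cam@(0, 1, 0) [-z clear] — {cam, rail, shelf}
4. drawer_front@(0, 2, 0) [+y clear] — {cam, drawer_front, rail, shelf}
5. runner@(0, 2, 1) [+y clear] — {cam, drawer_front, rail, runner, shelf}
6. top@(1, 2, 1) [-z clear] — {cam, drawer_front, rail, runner, shelf, top}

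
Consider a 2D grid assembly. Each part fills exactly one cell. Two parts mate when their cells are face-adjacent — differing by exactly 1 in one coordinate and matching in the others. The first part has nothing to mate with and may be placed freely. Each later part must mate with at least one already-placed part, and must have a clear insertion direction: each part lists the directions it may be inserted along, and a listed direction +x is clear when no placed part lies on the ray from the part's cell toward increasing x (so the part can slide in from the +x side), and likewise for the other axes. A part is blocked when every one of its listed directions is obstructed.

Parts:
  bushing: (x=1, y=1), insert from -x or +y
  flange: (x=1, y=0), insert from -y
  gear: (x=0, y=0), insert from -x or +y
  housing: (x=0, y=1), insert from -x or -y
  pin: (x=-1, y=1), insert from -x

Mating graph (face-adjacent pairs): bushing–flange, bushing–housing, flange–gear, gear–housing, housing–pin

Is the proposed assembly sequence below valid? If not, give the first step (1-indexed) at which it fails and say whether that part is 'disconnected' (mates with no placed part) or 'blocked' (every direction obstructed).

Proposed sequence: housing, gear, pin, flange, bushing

1. housing@(0, 1) [-x clear] — {housing}
2. gear@(0, 0) [-x clear] — {gear, housing}
3. pin@(-1, 1) [-x clear] — {gear, housing, pin}
4. flange@(1, 0) [-y clear] — {flange, gear, housing, pin}
5. bushing@(1, 1) [+y clear] — {bushing, flange, gear, housing, pin}

Valid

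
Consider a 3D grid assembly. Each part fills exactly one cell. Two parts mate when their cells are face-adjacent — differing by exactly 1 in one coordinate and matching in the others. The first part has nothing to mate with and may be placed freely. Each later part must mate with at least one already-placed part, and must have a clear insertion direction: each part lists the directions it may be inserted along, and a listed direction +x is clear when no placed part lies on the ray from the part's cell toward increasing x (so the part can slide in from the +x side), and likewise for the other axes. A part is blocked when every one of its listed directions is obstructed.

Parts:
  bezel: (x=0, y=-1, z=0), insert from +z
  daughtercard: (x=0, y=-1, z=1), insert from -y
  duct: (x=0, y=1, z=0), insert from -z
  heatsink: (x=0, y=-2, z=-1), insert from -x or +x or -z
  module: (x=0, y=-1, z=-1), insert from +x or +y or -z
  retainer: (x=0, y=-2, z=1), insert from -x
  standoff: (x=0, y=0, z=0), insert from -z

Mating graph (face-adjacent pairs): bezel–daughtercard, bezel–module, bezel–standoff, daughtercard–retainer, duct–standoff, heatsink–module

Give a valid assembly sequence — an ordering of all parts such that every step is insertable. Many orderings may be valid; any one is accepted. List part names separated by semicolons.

bezel; daughtercard; module; heatsink; standoff; duct; retainer

1. bezel@(0, -1, 0) [+z clear] — {bezel}
2. daughtercard@(0, -1, 1) [-y clear] — {bezel, daughtercard}
3. module@(0, -1, -1) [+x clear] — {bezel, daughtercard, module}
4. heatsink@(0, -2, -1) [-x clear] — {bezel, daughtercard, heatsink, module}
5. standoff@(0, 0, 0) [-z clear] — {bezel, daughtercard, heatsink, module, standoff}
6. duct@(0, 1, 0) [-z clear] — {bezel, daughtercard, duct, heatsink, module, standoff}
7. retainer@(0, -2, 1) [-x clear] — {bezel, daughtercard, duct, heatsink, module, retainer, standoff}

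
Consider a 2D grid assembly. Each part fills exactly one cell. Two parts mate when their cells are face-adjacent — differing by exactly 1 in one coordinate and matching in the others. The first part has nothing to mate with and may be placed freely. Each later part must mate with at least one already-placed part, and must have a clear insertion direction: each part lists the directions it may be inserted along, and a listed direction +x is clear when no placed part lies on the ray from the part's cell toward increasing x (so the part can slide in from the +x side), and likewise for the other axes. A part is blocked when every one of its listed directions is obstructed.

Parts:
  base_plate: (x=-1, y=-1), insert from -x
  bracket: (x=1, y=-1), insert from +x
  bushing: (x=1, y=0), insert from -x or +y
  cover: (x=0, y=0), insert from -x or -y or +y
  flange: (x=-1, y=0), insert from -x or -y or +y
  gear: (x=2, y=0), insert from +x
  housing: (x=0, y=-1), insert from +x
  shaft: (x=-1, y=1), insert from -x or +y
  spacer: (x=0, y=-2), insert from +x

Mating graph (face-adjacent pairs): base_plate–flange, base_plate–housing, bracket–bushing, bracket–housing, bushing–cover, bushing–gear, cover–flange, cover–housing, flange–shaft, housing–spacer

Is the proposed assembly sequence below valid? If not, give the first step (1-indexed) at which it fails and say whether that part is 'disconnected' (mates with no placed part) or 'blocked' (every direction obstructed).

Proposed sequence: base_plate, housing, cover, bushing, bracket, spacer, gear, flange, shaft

1. base_plate@(-1, -1) [-x clear] — {base_plate}
2. housing@(0, -1) [+x clear] — {base_plate, housing}
3. cover@(0, 0) [-x clear] — {base_plate, cover, housing}
4. bushing@(1, 0) [+y clear] — {base_plate, bushing, cover, housing}
5. bracket@(1, -1) [+x clear] — {base_plate, bracket, bushing, cover, housing}
6. spacer@(0, -2) [+x clear] — {base_plate, bracket, bushing, cover, housing, spacer}
7. gear@(2, 0) [+x clear] — {base_plate, bracket, bushing, cover, gear, housing, spacer}
8. flange@(-1, 0) [-x clear] — {base_plate, bracket, bushing, cover, flange, gear, housing, spacer}
9. shaft@(-1, 1) [-x clear] — {base_plate, bracket, bushing, cover, flange, gear, housing, shaft, spacer}

Valid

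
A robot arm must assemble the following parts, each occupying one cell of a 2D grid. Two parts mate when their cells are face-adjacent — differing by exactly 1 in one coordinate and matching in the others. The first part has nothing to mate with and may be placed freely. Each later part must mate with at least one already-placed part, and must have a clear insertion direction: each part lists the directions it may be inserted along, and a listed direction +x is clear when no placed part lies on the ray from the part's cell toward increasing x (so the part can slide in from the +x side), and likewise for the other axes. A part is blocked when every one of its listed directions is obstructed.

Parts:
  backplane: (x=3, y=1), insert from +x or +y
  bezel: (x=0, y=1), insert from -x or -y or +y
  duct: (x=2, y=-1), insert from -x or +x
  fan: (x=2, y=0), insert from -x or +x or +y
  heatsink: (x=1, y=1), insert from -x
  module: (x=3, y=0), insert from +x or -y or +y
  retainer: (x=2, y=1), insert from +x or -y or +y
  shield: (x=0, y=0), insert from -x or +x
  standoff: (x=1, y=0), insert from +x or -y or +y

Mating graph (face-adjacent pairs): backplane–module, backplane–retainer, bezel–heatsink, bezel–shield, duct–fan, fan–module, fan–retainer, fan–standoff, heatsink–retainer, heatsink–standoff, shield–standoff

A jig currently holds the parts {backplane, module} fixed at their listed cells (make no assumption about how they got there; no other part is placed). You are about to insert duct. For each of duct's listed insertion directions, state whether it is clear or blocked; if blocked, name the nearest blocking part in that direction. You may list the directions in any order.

+x: clear; -x: clear

-x: ray from duct(2, -1) has no placed part ⇒ clear
+x: ray from duct(2, -1) has no placed part ⇒ clear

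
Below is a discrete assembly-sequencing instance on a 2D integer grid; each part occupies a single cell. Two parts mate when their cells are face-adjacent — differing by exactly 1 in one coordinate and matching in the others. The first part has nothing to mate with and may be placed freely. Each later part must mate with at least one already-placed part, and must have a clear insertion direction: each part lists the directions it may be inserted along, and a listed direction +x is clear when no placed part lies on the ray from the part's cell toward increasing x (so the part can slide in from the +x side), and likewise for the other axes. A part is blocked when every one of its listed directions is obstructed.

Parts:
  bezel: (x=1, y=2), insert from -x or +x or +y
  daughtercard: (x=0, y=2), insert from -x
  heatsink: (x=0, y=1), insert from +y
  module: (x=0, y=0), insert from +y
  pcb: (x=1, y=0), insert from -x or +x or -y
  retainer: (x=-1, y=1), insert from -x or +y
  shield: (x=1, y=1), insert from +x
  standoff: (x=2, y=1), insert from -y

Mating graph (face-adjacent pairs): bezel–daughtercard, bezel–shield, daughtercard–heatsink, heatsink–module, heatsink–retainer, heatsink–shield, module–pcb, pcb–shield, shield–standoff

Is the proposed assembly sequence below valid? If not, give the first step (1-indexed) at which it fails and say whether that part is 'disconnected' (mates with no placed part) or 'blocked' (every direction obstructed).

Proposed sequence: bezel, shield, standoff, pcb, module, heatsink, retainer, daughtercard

1. bezel@(1, 2) [-x clear] — {bezel}
2. shield@(1, 1) [+x clear] — {bezel, shield}
3. standoff@(2, 1) [-y clear] — {bezel, shield, standoff}
4. pcb@(1, 0) [-x clear] — {bezel, pcb, shield, standoff}
5. module@(0, 0) [+y clear] — {bezel, module, pcb, shield, standoff}
6. heatsink@(0, 1) [+y clear] — {bezel, heatsink, module, pcb, shield, standoff}
7. retainer@(-1, 1) [-x clear] — {bezel, heatsink, module, pcb, retainer, shield, standoff}
8. daughtercard@(0, 2) [-x clear] — {bezel, daughtercard, heatsink, module, pcb, retainer, shield, standoff}

Valid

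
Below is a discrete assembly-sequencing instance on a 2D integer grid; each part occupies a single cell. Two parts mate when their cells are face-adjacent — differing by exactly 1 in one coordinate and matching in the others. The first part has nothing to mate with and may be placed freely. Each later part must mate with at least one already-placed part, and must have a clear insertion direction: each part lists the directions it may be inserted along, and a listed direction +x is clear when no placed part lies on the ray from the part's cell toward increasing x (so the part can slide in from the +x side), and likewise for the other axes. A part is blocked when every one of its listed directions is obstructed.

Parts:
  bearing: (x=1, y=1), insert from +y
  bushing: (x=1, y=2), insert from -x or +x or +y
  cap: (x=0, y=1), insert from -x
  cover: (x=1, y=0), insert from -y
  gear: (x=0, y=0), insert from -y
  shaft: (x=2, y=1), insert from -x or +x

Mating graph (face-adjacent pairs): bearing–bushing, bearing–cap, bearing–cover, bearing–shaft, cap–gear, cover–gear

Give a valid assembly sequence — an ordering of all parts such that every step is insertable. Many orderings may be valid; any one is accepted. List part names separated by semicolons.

gear; cap; bearing; bushing; shaft; cover

1. gear@(0, 0) [-y clear] — {gear}
2. cap@(0, 1) [-x clear] — {cap, gear}
3. bearing@(1, 1) [+y clear] — {bearing, cap, gear}
4. bushing@(1, 2) [-x clear] — {bearing, bushing, cap, gear}
5. shaft@(2, 1) [+x clear] — {bearing, bushing, cap, gear, shaft}
6. cover@(1, 0) [-y clear] — {bearing, bushing, cap, cover, gear, shaft}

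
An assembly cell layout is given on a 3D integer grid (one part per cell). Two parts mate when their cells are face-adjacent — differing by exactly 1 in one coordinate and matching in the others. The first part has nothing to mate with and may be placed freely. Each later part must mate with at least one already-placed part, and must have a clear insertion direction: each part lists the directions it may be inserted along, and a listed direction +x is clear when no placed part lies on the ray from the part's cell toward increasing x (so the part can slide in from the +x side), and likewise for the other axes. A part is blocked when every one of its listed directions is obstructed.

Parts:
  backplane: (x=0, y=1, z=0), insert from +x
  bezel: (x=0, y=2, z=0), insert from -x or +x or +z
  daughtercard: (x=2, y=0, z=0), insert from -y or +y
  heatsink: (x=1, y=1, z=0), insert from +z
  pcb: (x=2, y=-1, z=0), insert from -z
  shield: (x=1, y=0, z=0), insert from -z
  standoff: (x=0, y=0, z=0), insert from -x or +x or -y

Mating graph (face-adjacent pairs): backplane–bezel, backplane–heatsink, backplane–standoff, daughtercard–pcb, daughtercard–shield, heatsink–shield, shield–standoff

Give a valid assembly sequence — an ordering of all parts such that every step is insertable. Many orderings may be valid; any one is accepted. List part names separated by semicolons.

shield; daughtercard; standoff; backplane; bezel; heatsink; pcb

1. shield@(1, 0, 0) [-z clear] — {shield}
2. daughtercard@(2, 0, 0) [-y clear] — {daughtercard, shield}
3. standoff@(0, 0, 0) [-x clear] — {daughtercard, shield, standoff}
4. backplane@(0, 1, 0) [+x clear] — {backplane, daughtercard, shield, standoff}
5. bezel@(0, 2, 0) [-x clear] — {backplane, bezel, daughtercard, shield, standoff}
6. heatsink@(1, 1, 0) [+z clear] — {backplane, bezel, daughtercard, heatsink, shield, standoff}
7. pcb@(2, -1, 0) [-z clear] — {backplane, bezel, daughtercard, heatsink, pcb, shield, standoff}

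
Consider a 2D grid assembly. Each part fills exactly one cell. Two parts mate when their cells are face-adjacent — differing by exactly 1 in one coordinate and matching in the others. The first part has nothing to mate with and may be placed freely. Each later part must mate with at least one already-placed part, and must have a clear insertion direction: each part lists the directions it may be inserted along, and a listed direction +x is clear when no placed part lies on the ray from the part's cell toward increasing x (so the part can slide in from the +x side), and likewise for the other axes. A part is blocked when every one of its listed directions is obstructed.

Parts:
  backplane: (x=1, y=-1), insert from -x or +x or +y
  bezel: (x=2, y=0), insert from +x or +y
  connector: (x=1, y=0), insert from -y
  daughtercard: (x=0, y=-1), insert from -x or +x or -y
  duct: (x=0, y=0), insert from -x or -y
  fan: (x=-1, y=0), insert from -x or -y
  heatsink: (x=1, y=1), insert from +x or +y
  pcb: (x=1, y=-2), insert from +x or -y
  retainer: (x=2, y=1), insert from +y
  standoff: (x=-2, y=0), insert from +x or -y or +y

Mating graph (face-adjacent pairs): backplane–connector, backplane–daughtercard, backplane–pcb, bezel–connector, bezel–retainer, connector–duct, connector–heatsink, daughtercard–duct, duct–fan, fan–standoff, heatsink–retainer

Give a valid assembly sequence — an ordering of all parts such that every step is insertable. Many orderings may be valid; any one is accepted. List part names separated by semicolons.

fan; standoff; duct; daughtercard; connector; backplane; heatsink; pcb; retainer; bezel

1. fan@(-1, 0) [-x clear] — {fan}
2. standoff@(-2, 0) [-y clear] — {fan, standoff}
3. duct@(0, 0) [-y clear] — {duct, fan, standoff}
4. daughtercard@(0, -1) [-x clear] — {daughtercard, duct, fan, standoff}
5. connector@(1, 0) [-y clear] — {connector, daughtercard, duct, fan, standoff}
6. backplane@(1, -1) [+x clear] — {backplane, connector, daughtercard, duct, fan, standoff}
7. heatsink@(1, 1) [+x clear] — {backplane, connector, daughtercard, duct, fan, heatsink, standoff}
8. pcb@(1, -2) [+x clear] — {backplane, connector, daughtercard, duct, fan, heatsink, pcb, standoff}
9. retainer@(2, 1) [+y clear] — {backplane, connector, daughtercard, duct, fan, heatsink, pcb, retainer, standoff}
10. bezel@(2, 0) [+x clear] — {backplane, bezel, connector, daughtercard, duct, fan, heatsink, pcb, retainer, standoff}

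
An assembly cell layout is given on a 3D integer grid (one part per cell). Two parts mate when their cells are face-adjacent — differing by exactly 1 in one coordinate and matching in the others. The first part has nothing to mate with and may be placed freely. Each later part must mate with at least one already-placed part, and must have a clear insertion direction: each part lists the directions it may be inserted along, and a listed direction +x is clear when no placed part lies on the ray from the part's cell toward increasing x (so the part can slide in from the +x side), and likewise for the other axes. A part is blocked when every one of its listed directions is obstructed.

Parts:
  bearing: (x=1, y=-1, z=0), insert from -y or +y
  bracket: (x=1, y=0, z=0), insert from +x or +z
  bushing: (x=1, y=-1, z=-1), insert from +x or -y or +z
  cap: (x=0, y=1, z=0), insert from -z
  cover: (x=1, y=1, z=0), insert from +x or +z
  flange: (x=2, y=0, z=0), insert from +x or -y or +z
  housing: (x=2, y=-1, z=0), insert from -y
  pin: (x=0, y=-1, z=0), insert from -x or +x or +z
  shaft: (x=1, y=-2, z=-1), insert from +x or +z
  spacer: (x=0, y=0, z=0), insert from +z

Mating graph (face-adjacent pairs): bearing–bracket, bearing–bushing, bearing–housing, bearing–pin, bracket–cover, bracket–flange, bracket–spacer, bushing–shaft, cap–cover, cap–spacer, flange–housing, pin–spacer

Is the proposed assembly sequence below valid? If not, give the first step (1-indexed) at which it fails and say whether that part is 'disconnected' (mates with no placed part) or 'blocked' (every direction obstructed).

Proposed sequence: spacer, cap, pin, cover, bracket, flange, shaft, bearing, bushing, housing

Invalid at step 7 (disconnected)

1. spacer@(0, 0, 0) [+z clear] — {spacer}
2. cap@(0, 1, 0) [-z clear] — {cap, spacer}
3. pin@(0, -1, 0) [-x clear] — {cap, pin, spacer}
4. cover@(1, 1, 0) [+x clear] — {cap, cover, pin, spacer}
5. bracket@(1, 0, 0) [+x clear] — {bracket, cap, cover, pin, spacer}
6. flange@(2, 0, 0) [+x clear] — {bracket, cap, cover, flange, pin, spacer}
7. shaft@(1, -2, -1) — no placed neighbour ⇒ disconnected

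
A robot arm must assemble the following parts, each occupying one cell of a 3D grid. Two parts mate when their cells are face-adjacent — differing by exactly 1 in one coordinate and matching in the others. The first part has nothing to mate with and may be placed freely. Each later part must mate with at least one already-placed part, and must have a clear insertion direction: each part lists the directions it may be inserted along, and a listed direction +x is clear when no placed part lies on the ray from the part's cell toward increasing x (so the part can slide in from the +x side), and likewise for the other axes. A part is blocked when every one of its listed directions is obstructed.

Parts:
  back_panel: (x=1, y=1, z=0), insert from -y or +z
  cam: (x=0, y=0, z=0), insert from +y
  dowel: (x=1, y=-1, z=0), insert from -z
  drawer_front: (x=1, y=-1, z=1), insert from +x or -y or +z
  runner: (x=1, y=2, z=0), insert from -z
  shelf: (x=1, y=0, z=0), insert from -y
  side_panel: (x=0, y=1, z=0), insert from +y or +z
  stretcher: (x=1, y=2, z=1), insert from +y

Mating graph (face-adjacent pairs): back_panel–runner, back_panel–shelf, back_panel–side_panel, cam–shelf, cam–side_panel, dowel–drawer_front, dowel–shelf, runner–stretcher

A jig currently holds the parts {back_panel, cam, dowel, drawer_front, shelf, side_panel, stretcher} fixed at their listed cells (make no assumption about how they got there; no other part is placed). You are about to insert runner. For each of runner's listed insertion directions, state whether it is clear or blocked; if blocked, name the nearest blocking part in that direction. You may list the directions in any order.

-z: clear

-z: ray from runner(1, 2, 0) has no placed part ⇒ clear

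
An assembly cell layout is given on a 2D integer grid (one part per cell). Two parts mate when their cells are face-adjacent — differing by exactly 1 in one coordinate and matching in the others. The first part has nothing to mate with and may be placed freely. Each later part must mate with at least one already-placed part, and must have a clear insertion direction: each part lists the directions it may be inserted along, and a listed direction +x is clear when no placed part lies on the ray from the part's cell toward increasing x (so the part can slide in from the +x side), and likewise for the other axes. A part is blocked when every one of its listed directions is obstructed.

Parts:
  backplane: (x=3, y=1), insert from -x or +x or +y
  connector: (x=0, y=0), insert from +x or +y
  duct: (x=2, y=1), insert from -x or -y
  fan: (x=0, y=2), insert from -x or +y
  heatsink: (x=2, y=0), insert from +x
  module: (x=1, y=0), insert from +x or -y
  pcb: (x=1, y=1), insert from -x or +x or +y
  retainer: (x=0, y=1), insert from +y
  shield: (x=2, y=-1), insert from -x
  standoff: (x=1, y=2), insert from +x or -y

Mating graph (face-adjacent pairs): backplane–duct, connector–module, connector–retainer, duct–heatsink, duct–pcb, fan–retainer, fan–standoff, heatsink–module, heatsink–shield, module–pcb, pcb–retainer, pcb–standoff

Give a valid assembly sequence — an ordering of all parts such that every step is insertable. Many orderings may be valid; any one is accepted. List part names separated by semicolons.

duct; pcb; module; standoff; connector; retainer; fan; backplane; heatsink; shield

1. duct@(2, 1) [-x clear] — {duct}
2. pcb@(1, 1) [-x clear] — {duct, pcb}
3. module@(1, 0) [+x clear] — {duct, module, pcb}
4. standoff@(1, 2) [+x clear] — {duct, module, pcb, standoff}
5. connector@(0, 0) [+y clear] — {connector, duct, module, pcb, standoff}
6. retainer@(0, 1) [+y clear] — {connector, duct, module, pcb, retainer, standoff}
7. fan@(0, 2) [-x clear] — {connector, duct, fan, module, pcb, retainer, standoff}
8. backplane@(3, 1) [+x clear] — {backplane, connector, duct, fan, module, pcb, retainer, standoff}
9. heatsink@(2, 0) [+x clear] — {backplane, connector, duct, fan, heatsink, module, pcb, retainer, standoff}
10. shield@(2, -1) [-x clear] — {backplane, connector, duct, fan, heatsink, module, pcb, retainer, shield, standoff}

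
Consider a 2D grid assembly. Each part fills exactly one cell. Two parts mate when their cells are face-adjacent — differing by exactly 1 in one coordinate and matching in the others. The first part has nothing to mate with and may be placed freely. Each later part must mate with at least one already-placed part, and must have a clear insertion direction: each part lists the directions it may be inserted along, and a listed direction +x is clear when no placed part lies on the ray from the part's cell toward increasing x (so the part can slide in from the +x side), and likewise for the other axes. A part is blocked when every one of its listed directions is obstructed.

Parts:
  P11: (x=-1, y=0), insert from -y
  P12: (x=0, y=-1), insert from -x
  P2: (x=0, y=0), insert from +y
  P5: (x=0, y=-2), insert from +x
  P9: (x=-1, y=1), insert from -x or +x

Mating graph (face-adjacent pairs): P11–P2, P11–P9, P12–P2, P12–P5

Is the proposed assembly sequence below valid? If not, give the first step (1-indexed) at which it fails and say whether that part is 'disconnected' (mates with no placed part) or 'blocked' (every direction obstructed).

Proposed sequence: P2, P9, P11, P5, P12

Invalid at step 2 (disconnected)

1. P2@(0, 0) [+y clear] — {P2}
2. P9@(-1, 1) — no placed neighbour ⇒ disconnected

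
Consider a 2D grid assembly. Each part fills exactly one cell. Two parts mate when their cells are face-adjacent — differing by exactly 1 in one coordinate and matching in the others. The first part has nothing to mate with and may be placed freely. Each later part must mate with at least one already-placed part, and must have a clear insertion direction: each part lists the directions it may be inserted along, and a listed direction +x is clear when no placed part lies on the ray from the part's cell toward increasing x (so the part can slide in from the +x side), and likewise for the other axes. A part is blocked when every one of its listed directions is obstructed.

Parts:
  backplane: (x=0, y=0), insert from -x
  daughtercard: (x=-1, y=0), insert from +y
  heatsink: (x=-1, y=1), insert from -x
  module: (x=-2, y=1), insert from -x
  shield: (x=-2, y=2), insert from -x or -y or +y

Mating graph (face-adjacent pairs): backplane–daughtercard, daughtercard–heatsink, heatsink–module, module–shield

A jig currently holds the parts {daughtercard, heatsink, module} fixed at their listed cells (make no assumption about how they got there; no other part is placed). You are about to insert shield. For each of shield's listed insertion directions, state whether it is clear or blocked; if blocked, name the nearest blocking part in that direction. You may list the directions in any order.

+y: clear; -x: clear; -y: blocked by module

-x: ray from shield(-2, 2) has no placed part ⇒ clear
-y: nearest on ray is module@(-2, 1) ⇒ blocked
+y: ray from shield(-2, 2) has no placed part ⇒ clear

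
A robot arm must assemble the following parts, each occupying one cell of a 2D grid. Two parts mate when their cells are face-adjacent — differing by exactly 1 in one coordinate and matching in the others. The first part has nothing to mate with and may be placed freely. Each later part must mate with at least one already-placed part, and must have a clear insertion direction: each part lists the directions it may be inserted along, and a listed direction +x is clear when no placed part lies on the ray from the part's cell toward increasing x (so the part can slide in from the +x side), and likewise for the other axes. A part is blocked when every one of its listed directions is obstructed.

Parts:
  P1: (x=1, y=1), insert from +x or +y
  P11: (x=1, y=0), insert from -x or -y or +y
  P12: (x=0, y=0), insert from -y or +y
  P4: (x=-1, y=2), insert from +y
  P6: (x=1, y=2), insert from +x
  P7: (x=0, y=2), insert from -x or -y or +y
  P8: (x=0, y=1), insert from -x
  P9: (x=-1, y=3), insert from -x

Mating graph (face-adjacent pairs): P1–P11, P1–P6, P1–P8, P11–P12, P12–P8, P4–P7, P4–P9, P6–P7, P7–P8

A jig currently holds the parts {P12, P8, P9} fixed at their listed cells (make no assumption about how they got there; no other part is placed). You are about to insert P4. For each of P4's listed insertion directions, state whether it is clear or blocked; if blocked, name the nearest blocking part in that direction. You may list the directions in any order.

+y: blocked by P9

+y: nearest on ray is P9@(-1, 3) ⇒ blocked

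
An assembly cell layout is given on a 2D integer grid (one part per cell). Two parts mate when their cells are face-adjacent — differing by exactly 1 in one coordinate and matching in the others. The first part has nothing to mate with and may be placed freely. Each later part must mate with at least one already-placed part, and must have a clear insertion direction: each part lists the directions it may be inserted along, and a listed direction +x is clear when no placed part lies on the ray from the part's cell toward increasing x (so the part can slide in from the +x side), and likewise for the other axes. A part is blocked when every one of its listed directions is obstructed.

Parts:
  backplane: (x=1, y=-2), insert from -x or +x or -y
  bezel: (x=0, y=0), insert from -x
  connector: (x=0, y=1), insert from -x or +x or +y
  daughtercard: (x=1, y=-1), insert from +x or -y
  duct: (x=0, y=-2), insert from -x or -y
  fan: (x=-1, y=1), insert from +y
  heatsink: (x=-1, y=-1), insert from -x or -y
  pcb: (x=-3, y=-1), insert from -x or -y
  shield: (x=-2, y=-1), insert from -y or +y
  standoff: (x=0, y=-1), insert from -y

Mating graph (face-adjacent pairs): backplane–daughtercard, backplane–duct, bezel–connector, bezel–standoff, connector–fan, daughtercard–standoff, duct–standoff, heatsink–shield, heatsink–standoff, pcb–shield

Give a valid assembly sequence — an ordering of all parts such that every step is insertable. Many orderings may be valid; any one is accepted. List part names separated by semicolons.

1. shield@(-2, -1) [-y clear] — {shield}
2. heatsink@(-1, -1) [-y clear] — {heatsink, shield}
3. standoff@(0, -1) [-y clear] — {heatsink, shield, standoff}
4. daughtercard@(1, -1) [+x clear] — {daughtercard, heatsink, shield, standoff}
5. backplane@(1, -2) [-x clear] — {backplane, daughtercard, heatsink, shield, standoff}
6. bezel@(0, 0) [-x clear] — {backplane, bezel, daughtercard, heatsink, shield, standoff}
7. duct@(0, -2) [-x clear] — {backplane, bezel, daughtercard, duct, heatsink, shield, standoff}
8. connector@(0, 1) [-x clear] — {backplane, bezel, connector, daughtercard, duct, heatsink, shield, standoff}
9. fan@(-1, 1) [+y clear] — {backplane, bezel, connector, daughtercard, duct, fan, heatsink, shield, standoff}
10. pcb@(-3, -1) [-x clear] — {backplane, bezel, connector, daughtercard, duct, fan, heatsink, pcb, shield, standoff}

shield; heatsink; standoff; daughtercard; backplane; bezel; duct; connector; fan; pcb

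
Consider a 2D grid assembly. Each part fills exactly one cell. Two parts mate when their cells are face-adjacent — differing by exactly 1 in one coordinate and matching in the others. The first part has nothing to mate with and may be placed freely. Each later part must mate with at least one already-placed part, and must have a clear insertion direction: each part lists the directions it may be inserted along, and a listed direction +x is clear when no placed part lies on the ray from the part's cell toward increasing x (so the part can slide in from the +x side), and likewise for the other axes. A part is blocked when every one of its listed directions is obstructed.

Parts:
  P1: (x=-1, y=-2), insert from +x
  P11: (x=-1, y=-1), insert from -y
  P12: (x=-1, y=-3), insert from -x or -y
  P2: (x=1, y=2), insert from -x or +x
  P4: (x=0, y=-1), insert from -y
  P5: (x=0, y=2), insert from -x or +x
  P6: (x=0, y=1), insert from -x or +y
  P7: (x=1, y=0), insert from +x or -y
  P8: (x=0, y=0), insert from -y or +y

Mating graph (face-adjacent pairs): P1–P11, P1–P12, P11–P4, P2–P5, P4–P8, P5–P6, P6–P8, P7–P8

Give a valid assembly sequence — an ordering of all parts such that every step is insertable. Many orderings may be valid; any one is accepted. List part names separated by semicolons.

P11; P1; P4; P8; P7; P6; P5; P2; P12

1. P11@(-1, -1) [-y clear] — {P11}
2. P1@(-1, -2) [+x clear] — {P1, P11}
3. P4@(0, -1) [-y clear] — {P1, P11, P4}
4. P8@(0, 0) [+y clear] — {P1, P11, P4, P8}
5. P7@(1, 0) [+x clear] — {P1, P11, P4, P7, P8}
6. P6@(0, 1) [-x clear] — {P1, P11, P4, P6, P7, P8}
7. P5@(0, 2) [-x clear] — {P1, P11, P4, P5, P6, P7, P8}
8. P2@(1, 2) [+x clear] — {P1, P11, P2, P4, P5, P6, P7, P8}
9. P12@(-1, -3) [-x clear] — {P1, P11, P12, P2, P4, P5, P6, P7, P8}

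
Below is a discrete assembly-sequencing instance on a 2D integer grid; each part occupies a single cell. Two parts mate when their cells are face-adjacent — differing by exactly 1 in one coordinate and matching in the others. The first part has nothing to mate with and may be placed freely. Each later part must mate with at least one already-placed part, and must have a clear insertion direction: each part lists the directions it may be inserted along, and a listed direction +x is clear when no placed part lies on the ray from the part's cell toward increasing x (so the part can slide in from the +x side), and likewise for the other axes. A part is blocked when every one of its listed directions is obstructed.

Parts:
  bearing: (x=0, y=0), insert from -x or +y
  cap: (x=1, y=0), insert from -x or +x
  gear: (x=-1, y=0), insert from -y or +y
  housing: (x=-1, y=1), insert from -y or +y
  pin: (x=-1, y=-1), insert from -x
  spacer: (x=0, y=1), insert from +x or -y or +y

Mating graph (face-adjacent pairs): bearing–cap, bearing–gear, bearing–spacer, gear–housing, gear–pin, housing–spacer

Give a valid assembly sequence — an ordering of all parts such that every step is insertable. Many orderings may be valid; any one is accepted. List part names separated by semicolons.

gear; housing; bearing; spacer; cap; pin

1. gear@(-1, 0) [-y clear] — {gear}
2. housing@(-1, 1) [+y clear] — {gear, housing}
3. bearing@(0, 0) [+y clear] — {bearing, gear, housing}
4. spacer@(0, 1) [+x clear] — {bearing, gear, housing, spacer}
5. cap@(1, 0) [+x clear] — {bearing, cap, gear, housing, spacer}
6. pin@(-1, -1) [-x clear] — {bearing, cap, gear, housing, pin, spacer}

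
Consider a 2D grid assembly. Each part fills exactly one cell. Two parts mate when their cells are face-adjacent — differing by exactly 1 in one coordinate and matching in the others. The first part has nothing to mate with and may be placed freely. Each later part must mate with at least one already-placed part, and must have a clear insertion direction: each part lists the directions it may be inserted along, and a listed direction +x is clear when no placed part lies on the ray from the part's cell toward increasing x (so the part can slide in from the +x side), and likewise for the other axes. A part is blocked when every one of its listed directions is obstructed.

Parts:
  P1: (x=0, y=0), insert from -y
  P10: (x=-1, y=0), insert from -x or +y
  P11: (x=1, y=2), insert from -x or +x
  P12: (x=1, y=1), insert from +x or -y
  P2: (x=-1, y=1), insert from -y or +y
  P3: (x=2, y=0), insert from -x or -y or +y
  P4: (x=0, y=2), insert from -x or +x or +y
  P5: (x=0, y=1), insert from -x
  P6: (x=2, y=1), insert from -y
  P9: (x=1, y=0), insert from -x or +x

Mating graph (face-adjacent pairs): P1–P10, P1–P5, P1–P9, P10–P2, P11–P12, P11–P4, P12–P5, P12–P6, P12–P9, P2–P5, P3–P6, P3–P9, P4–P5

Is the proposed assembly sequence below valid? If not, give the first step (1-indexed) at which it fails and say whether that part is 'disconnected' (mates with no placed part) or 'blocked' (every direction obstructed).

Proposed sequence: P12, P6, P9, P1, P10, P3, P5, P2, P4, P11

Valid

1. P12@(1, 1) [+x clear] — {P12}
2. P6@(2, 1) [-y clear] — {P12, P6}
3. P9@(1, 0) [-x clear] — {P12, P6, P9}
4. P1@(0, 0) [-y clear] — {P1, P12, P6, P9}
5. P10@(-1, 0) [-x clear] — {P1, P10, P12, P6, P9}
6. P3@(2, 0) [-y clear] — {P1, P10, P12, P3, P6, P9}
7. P5@(0, 1) [-x clear] — {P1, P10, P12, P3, P5, P6, P9}
8. P2@(-1, 1) [+y clear] — {P1, P10, P12, P2, P3, P5, P6, P9}
9. P4@(0, 2) [-x clear] — {P1, P10, P12, P2, P3, P4, P5, P6, P9}
10. P11@(1, 2) [+x clear] — {P1, P10, P11, P12, P2, P3, P4, P5, P6, P9}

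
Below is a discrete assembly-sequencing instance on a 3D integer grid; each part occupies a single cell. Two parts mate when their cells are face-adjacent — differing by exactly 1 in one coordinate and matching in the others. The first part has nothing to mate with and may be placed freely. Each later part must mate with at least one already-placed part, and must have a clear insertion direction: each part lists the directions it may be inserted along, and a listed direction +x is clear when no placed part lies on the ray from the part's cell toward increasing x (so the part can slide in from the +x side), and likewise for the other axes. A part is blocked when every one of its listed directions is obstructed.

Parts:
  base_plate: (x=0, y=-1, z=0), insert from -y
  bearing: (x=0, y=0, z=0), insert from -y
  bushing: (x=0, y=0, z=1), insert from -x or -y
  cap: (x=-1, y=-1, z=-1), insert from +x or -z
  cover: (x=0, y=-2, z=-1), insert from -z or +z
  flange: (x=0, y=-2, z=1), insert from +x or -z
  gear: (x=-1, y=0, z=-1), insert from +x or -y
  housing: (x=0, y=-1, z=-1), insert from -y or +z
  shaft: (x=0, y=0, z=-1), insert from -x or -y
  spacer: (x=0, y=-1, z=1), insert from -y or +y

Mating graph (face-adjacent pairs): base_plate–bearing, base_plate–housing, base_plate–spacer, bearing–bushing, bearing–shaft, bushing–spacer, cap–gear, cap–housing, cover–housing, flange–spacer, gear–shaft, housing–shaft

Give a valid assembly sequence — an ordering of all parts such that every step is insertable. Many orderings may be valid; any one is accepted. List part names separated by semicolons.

1. cap@(-1, -1, -1) [+x clear] — {cap}
2. gear@(-1, 0, -1) [+x clear] — {cap, gear}
3. shaft@(0, 0, -1) [-y clear] — {cap, gear, shaft}
4. bearing@(0, 0, 0) [-y clear] — {bearing, cap, gear, shaft}
5. base_plate@(0, -1, 0) [-y clear] — {base_plate, bearing, cap, gear, shaft}
6. bushing@(0, 0, 1) [-x clear] — {base_plate, bearing, bushing, cap, gear, shaft}
7. housing@(0, -1, -1) [-y clear] — {base_plate, bearing, bushing, cap, gear, housing, shaft}
8. cover@(0, -2, -1) [-z clear] — {base_plate, bearing, bushing, cap, cover, gear, housing, shaft}
9. spacer@(0, -1, 1) [-y clear] — {base_plate, bearing, bushing, cap, cover, gear, housing, shaft, spacer}
10. flange@(0, -2, 1) [+x clear] — {base_plate, bearing, bushing, cap, cover, flange, gear, housing, shaft, spacer}

cap; gear; shaft; bearing; base_plate; bushing; housing; cover; spacer; flange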